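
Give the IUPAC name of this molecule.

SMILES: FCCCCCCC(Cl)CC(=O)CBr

1-bromo-4-chloro-10-fluorodecan-2-one

The longest carbon chain that includes the carbonyl has 10 carbons, so the parent hydride is decane.
The principal characteristic group is a ketone (C=O on an internal carbon), named with the suffix -one.
Number the chain so that numbering from this end puts the carbonyl group at C-2 rather than C-9.
That gives the carbonyl at C-2; a bromo group at C-1; a chloro group at C-4; a fluoro group at C-10.
Substituent prefixes are cited in alphabetical order (multiplying prefixes like di-/tri- are ignored for ordering).
Putting it together: 1-bromo-4-chloro-10-fluorodecan-2-one.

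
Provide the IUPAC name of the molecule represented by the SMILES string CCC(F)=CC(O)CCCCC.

3-fluorodec-3-en-5-ol

The longest chain bearing the –OH group and the multiple bond is 10 carbons long (decane).
The highest-priority functional group is an alcohol (–OH), so the name ends in -ol.
There is one C=C double bond, indicated by the ending -ene.
Number the chain so that numbering from this end puts the hydroxyl group at C-5 rather than C-6.
With this numbering: the hydroxyl at C-5; the double bond between C-3 and C-4; a fluoro group at C-3.
Assembling the pieces gives 3-fluorodec-3-en-5-ol.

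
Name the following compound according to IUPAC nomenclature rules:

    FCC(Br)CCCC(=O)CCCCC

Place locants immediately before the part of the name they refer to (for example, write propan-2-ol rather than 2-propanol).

2-bromo-1-fluoroundecan-6-one

The longest carbon chain that includes the carbonyl has 11 carbons, so the parent hydride is undecane.
The principal characteristic group is a ketone (C=O on an internal carbon), named with the suffix -one.
The numbering direction is chosen so that the substituent locant set {1,2} is lower than {10,11} at the first point of difference.
With this numbering: the carbonyl at C-6; a bromo group at C-2; a fluoro group at C-1.
The substituents are ordered alphabetically, ignoring any di-/tri- multipliers.
The name is 2-bromo-1-fluoroundecan-6-one.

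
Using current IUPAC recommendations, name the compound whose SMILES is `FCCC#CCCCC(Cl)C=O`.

The longest carbon chain that includes the –CHO group and the multiple bond has 9 carbons, so the parent hydride is nonane.
The principal characteristic group is an aldehyde (terminal –CHO), named with the suffix -al.
A C≡C triple bond in the chain gives the infix -yne-.
The numbering direction is chosen so that the aldehyde carbon is C-1 by definition.
That gives the triple bond between C-6 and C-7; a chloro group at C-2; a fluoro group at C-9.
Substituent prefixes are cited in alphabetical order (multiplying prefixes like di-/tri- are ignored for ordering).
Putting it together: 2-chloro-9-fluoronon-6-ynal.

2-chloro-9-fluoronon-6-ynal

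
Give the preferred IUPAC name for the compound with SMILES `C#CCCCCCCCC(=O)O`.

dec-9-ynoic acid

The longest carbon chain that includes the –COOH group and the multiple bond has 10 carbons, so the parent hydride is decane.
The principal characteristic group is a carboxylic acid (terminal –COOH), named with the suffix -oic acid.
There is one C≡C triple bond, indicated by the ending -yne.
Choose the numbering such that the carboxylic acid carbon is C-1 by definition.
This places the triple bond between C-9 and C-10.
Assembling the pieces gives dec-9-ynoic acid.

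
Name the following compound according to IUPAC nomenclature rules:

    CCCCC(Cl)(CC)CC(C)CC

The longest continuous carbon chain has 9 atoms, so the parent hydride is nonane.
Choose the numbering such that the substituent locant set {3,5,5} is lower than {5,5,7} at the first point of difference.
That gives a chloro group at C-5; an ethyl group at C-5; a methyl group at C-3.
Substituent prefixes are cited in alphabetical order (multiplying prefixes like di-/tri- are ignored for ordering).
The name is 5-chloro-5-ethyl-3-methylnonane.

5-chloro-5-ethyl-3-methylnonane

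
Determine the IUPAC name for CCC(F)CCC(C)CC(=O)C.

The longest chain bearing the carbonyl is 9 carbons long (nonane).
The highest-priority functional group is a ketone (C=O on an internal carbon), so the name ends in -one.
The numbering direction is chosen so that numbering from this end puts the carbonyl group at C-2 rather than C-8.
That gives the carbonyl at C-2; a fluoro group at C-7; a methyl group at C-4.
Prefixes are listed alphabetically: fluoro, methyl.
Putting it together: 7-fluoro-4-methylnonan-2-one.

7-fluoro-4-methylnonan-2-one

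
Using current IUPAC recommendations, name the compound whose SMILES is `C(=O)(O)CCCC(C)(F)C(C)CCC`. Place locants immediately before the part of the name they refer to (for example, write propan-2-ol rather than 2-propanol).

5-fluoro-5,6-dimethylnonanoic acid

Counting along the main chain through the –COOH group gives 9 carbons: the parent is nonane.
The principal characteristic group is a carboxylic acid (terminal –COOH), named with the suffix -oic acid.
Choose the numbering such that the carboxylic acid carbon is C-1 by definition.
This places a fluoro group at C-5; methyl groups at C-5 and C-6.
The substituents are ordered alphabetically, ignoring any di-/tri- multipliers.
The name is 5-fluoro-5,6-dimethylnonanoic acid.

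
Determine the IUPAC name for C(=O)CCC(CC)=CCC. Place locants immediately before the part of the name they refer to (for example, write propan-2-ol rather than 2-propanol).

The longest carbon chain that includes the –CHO group and the multiple bond has 7 carbons, so the parent hydride is heptane.
The principal characteristic group is an aldehyde (terminal –CHO), named with the suffix -al.
A C=C double bond in the chain gives the infix -ene-.
Number the chain so that the aldehyde carbon is C-1 by definition.
This places the double bond between C-4 and C-5; an ethyl group at C-4.
The name is 4-ethylhept-4-enal.

4-ethylhept-4-enal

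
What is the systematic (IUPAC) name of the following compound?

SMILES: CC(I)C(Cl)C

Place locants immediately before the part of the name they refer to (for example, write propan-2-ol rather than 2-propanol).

The longest continuous carbon chain has 4 atoms, so the parent hydride is butane.
The numbering direction is chosen so that the locant sets are identical either way, so the alphabetically earlier chloro substituent takes the lower locant (2 rather than 3).
This places a chloro group at C-2; an iodo group at C-3.
Substituent prefixes are cited in alphabetical order (multiplying prefixes like di-/tri- are ignored for ordering).
The name is 2-chloro-3-iodobutane.

2-chloro-3-iodobutane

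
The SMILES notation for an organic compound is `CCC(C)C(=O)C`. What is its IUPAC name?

3-methylpentan-2-one

The longest chain bearing the carbonyl is 5 carbons long (pentane).
The principal characteristic group is a ketone (C=O on an internal carbon), named with the suffix -one.
Choose the numbering such that numbering from this end puts the carbonyl group at C-2 rather than C-4.
With this numbering: the carbonyl at C-2; a methyl group at C-3.
Putting it together: 3-methylpentan-2-one.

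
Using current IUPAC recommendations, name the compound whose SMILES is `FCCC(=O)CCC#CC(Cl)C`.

The longest carbon chain that includes the carbonyl and the multiple bond has 9 carbons, so the parent hydride is nonane.
The principal characteristic group is a ketone (C=O on an internal carbon), named with the suffix -one.
The chain contains a C≡C triple bond, so the unsaturation ending is -yne.
Number the chain so that numbering from this end puts the carbonyl group at C-3 rather than C-7.
With this numbering: the carbonyl at C-3; the triple bond between C-6 and C-7; a chloro group at C-8; a fluoro group at C-1.
Prefixes are listed alphabetically: chloro, fluoro.
Assembling the pieces gives 8-chloro-1-fluoronon-6-yn-3-one.

8-chloro-1-fluoronon-6-yn-3-one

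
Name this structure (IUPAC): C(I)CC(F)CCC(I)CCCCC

The longest continuous carbon chain has 11 atoms, so the parent hydride is undecane.
Number the chain so that the substituent locant set {1,3,6} is lower than {6,9,11} at the first point of difference.
That gives a fluoro group at C-3; iodo groups at C-1 and C-6.
Substituent prefixes are cited in alphabetical order (multiplying prefixes like di-/tri- are ignored for ordering).
Putting it together: 3-fluoro-1,6-diiodoundecane.

3-fluoro-1,6-diiodoundecane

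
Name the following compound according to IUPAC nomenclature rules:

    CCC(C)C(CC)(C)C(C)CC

The longest carbon chain is 7 atoms: the parent is heptane.
The molecule is symmetric, so either numbering direction gives the same locants.
With this numbering: an ethyl group at C-4; methyl groups at C-3 and C-4 and C-5.
Substituent prefixes are cited in alphabetical order (multiplying prefixes like di-/tri- are ignored for ordering).
The name is 4-ethyl-3,4,5-trimethylheptane.

4-ethyl-3,4,5-trimethylheptane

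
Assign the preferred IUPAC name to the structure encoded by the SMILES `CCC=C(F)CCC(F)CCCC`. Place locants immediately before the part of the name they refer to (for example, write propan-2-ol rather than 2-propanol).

4,7-difluoroundec-3-ene

The longest chain bearing the multiple bond is 11 carbons long (undecane).
There is one C=C double bond, indicated by the ending -ene.
The numbering direction is chosen so that numbering from this end puts the double bond at C-3 rather than C-8.
With this numbering: the double bond between C-3 and C-4; fluoro groups at C-4 and C-7.
Putting it together: 4,7-difluoroundec-3-ene.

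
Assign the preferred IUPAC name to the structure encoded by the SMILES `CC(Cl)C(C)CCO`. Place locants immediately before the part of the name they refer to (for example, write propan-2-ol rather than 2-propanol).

4-chloro-3-methylpentan-1-ol

The longest chain bearing the –OH group is 5 carbons long (pentane).
The highest-priority functional group is an alcohol (–OH), so the name ends in -ol.
Choose the numbering such that numbering from this end puts the hydroxyl group at C-1 rather than C-5.
This places the hydroxyl at C-1; a chloro group at C-4; a methyl group at C-3.
Substituent prefixes are cited in alphabetical order (multiplying prefixes like di-/tri- are ignored for ordering).
The name is 4-chloro-3-methylpentan-1-ol.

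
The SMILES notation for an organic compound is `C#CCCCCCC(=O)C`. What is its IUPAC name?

non-8-yn-2-one

The longest carbon chain that includes the carbonyl and the multiple bond has 9 carbons, so the parent hydride is nonane.
The highest-priority functional group is a ketone (C=O on an internal carbon), so the name ends in -one.
A C≡C triple bond in the chain gives the infix -yne-.
The numbering direction is chosen so that numbering from this end puts the carbonyl group at C-2 rather than C-8.
That gives the carbonyl at C-2; the triple bond between C-8 and C-9.
Putting it together: non-8-yn-2-one.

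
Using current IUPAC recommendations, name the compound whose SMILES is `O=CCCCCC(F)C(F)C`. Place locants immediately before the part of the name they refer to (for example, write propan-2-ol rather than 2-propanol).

Counting along the main chain through the –CHO group gives 8 carbons: the parent is octane.
The highest-priority functional group is an aldehyde (terminal –CHO), so the name ends in -al.
Number the chain so that the aldehyde carbon is C-1 by definition.
With this numbering: fluoro groups at C-6 and C-7.
Putting it together: 6,7-difluorooctanal.

6,7-difluorooctanal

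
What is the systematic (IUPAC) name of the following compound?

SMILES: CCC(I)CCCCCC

The parent chain contains 9 carbons (nonane).
Choose the numbering such that the substituent locant set {3} is lower than {7} at the first point of difference.
With this numbering: an iodo group at C-3.
Assembling the pieces gives 3-iodononane.

3-iodononane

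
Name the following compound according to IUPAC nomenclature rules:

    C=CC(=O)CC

pent-1-en-3-one

Counting along the main chain through the carbonyl and the multiple bond gives 5 carbons: the parent is pentane.
The highest-priority functional group is a ketone (C=O on an internal carbon), so the name ends in -one.
The chain contains a C=C double bond, so the unsaturation ending is -ene.
Choose the numbering such that numbering from this end puts the double bond at C-1 rather than C-4.
This places the carbonyl at C-3; the double bond between C-1 and C-2.
Putting it together: pent-1-en-3-one.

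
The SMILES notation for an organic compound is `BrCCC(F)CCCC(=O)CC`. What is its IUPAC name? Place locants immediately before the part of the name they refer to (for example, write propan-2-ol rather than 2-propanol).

9-bromo-7-fluorononan-3-one

The longest carbon chain that includes the carbonyl has 9 carbons, so the parent hydride is nonane.
The highest-priority functional group is a ketone (C=O on an internal carbon), so the name ends in -one.
The numbering direction is chosen so that numbering from this end puts the carbonyl group at C-3 rather than C-7.
That gives the carbonyl at C-3; a bromo group at C-9; a fluoro group at C-7.
Prefixes are listed alphabetically: bromo, fluoro.
Putting it together: 9-bromo-7-fluorononan-3-one.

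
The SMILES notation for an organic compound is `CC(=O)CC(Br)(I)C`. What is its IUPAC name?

The longest chain bearing the carbonyl is 5 carbons long (pentane).
The highest-priority functional group is a ketone (C=O on an internal carbon), so the name ends in -one.
Number the chain so that numbering from this end puts the carbonyl group at C-2 rather than C-4.
That gives the carbonyl at C-2; a bromo group at C-4; an iodo group at C-4.
The substituents are ordered alphabetically, ignoring any di-/tri- multipliers.
Putting it together: 4-bromo-4-iodopentan-2-one.

4-bromo-4-iodopentan-2-one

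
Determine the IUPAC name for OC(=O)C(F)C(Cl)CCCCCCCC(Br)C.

The longest carbon chain that includes the –COOH group has 12 carbons, so the parent hydride is dodecane.
The principal characteristic group is a carboxylic acid (terminal –COOH), named with the suffix -oic acid.
Number the chain so that the carboxylic acid carbon is C-1 by definition.
This places a bromo group at C-11; a chloro group at C-3; a fluoro group at C-2.
Prefixes are listed alphabetically: bromo, chloro, fluoro.
The name is 11-bromo-3-chloro-2-fluorododecanoic acid.

11-bromo-3-chloro-2-fluorododecanoic acid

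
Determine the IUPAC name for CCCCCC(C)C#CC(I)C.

2-iodo-5-methyldec-3-yne

The longest carbon chain that includes the multiple bond has 10 carbons, so the parent hydride is decane.
A C≡C triple bond in the chain gives the infix -yne-.
The numbering direction is chosen so that numbering from this end puts the triple bond at C-3 rather than C-7.
With this numbering: the triple bond between C-3 and C-4; an iodo group at C-2; a methyl group at C-5.
Substituent prefixes are cited in alphabetical order (multiplying prefixes like di-/tri- are ignored for ordering).
The name is 2-iodo-5-methyldec-3-yne.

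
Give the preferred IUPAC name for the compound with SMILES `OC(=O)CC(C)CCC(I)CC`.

6-iodo-3-methyloctanoic acid

The longest chain bearing the –COOH group is 8 carbons long (octane).
A carboxylic acid (terminal –COOH) is the principal characteristic group, giving the suffix -oic acid.
The numbering direction is chosen so that the carboxylic acid carbon is C-1 by definition.
This places an iodo group at C-6; a methyl group at C-3.
Substituent prefixes are cited in alphabetical order (multiplying prefixes like di-/tri- are ignored for ordering).
Putting it together: 6-iodo-3-methyloctanoic acid.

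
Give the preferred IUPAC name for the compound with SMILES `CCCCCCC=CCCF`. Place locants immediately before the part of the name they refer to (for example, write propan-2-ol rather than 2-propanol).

1-fluorodec-3-ene

Counting along the main chain through the multiple bond gives 10 carbons: the parent is decane.
The chain contains a C=C double bond, so the unsaturation ending is -ene.
The numbering direction is chosen so that numbering from this end puts the double bond at C-3 rather than C-7.
That gives the double bond between C-3 and C-4; a fluoro group at C-1.
The name is 1-fluorodec-3-ene.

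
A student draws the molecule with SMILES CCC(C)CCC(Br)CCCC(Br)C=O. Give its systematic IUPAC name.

Counting along the main chain through the –CHO group gives 11 carbons: the parent is undecane.
The principal characteristic group is an aldehyde (terminal –CHO), named with the suffix -al.
The numbering direction is chosen so that the aldehyde carbon is C-1 by definition.
This places bromo groups at C-2 and C-6; a methyl group at C-9.
Prefixes are listed alphabetically: bromo, methyl.
The name is 2,6-dibromo-9-methylundecanal.

2,6-dibromo-9-methylundecanal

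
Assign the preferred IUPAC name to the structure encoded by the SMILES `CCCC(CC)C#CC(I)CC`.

6-ethyl-3-iodonon-4-yne

The longest carbon chain that includes the multiple bond has 9 carbons, so the parent hydride is nonane.
The chain contains a C≡C triple bond, so the unsaturation ending is -yne.
Number the chain so that numbering from this end puts the triple bond at C-4 rather than C-5.
That gives the triple bond between C-4 and C-5; an ethyl group at C-6; an iodo group at C-3.
Substituent prefixes are cited in alphabetical order (multiplying prefixes like di-/tri- are ignored for ordering).
Putting it together: 6-ethyl-3-iodonon-4-yne.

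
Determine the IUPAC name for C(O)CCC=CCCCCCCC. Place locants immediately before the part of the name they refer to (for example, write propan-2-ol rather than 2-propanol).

Counting along the main chain through the –OH group and the multiple bond gives 12 carbons: the parent is dodecane.
An alcohol (–OH) is the principal characteristic group, giving the suffix -ol.
There is one C=C double bond, indicated by the ending -ene.
The numbering direction is chosen so that numbering from this end puts the hydroxyl group at C-1 rather than C-12.
With this numbering: the hydroxyl at C-1; the double bond between C-4 and C-5.
Putting it together: dodec-4-en-1-ol.

dodec-4-en-1-ol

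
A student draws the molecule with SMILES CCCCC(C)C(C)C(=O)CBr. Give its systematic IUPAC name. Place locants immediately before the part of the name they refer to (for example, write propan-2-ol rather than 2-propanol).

1-bromo-3,4-dimethyloctan-2-one

The longest chain bearing the carbonyl is 8 carbons long (octane).
The principal characteristic group is a ketone (C=O on an internal carbon), named with the suffix -one.
Number the chain so that numbering from this end puts the carbonyl group at C-2 rather than C-7.
That gives the carbonyl at C-2; a bromo group at C-1; methyl groups at C-3 and C-4.
Prefixes are listed alphabetically: bromo, methyl.
Assembling the pieces gives 1-bromo-3,4-dimethyloctan-2-one.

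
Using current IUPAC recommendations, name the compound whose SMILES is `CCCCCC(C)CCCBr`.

The longest carbon chain is 9 atoms: the parent is nonane.
Number the chain so that the substituent locant set {1,4} is lower than {6,9} at the first point of difference.
With this numbering: a bromo group at C-1; a methyl group at C-4.
Prefixes are listed alphabetically: bromo, methyl.
The name is 1-bromo-4-methylnonane.

1-bromo-4-methylnonane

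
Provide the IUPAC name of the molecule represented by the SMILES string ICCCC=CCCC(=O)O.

The longest chain bearing the –COOH group and the multiple bond is 8 carbons long (octane).
The principal characteristic group is a carboxylic acid (terminal –COOH), named with the suffix -oic acid.
The chain contains a C=C double bond, so the unsaturation ending is -ene.
Choose the numbering such that the carboxylic acid carbon is C-1 by definition.
That gives the double bond between C-4 and C-5; an iodo group at C-8.
Putting it together: 8-iodooct-4-enoic acid.

8-iodooct-4-enoic acid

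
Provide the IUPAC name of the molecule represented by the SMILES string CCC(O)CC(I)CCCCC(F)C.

10-fluoro-5-iodoundecan-3-ol

The longest carbon chain that includes the –OH group has 11 carbons, so the parent hydride is undecane.
The highest-priority functional group is an alcohol (–OH), so the name ends in -ol.
Choose the numbering such that numbering from this end puts the hydroxyl group at C-3 rather than C-9.
With this numbering: the hydroxyl at C-3; a fluoro group at C-10; an iodo group at C-5.
Prefixes are listed alphabetically: fluoro, iodo.
The name is 10-fluoro-5-iodoundecan-3-ol.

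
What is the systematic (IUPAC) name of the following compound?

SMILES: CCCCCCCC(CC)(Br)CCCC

5-bromo-5-ethyldodecane

The longest continuous carbon chain has 12 atoms, so the parent hydride is dodecane.
Number the chain so that the substituent locant set {5,5} is lower than {8,8} at the first point of difference.
This places a bromo group at C-5; an ethyl group at C-5.
Prefixes are listed alphabetically: bromo, ethyl.
Assembling the pieces gives 5-bromo-5-ethyldodecane.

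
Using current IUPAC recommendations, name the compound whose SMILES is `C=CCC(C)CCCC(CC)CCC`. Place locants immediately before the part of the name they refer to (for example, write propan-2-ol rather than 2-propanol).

Counting along the main chain through the multiple bond gives 11 carbons: the parent is undecane.
There is one C=C double bond, indicated by the ending -ene.
Number the chain so that numbering from this end puts the double bond at C-1 rather than C-10.
That gives the double bond between C-1 and C-2; an ethyl group at C-8; a methyl group at C-4.
Substituent prefixes are cited in alphabetical order (multiplying prefixes like di-/tri- are ignored for ordering).
Putting it together: 8-ethyl-4-methylundec-1-ene.

8-ethyl-4-methylundec-1-ene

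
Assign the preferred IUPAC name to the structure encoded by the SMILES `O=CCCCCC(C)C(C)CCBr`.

9-bromo-6,7-dimethylnonanal

The longest chain bearing the –CHO group is 9 carbons long (nonane).
An aldehyde (terminal –CHO) is the principal characteristic group, giving the suffix -al.
The numbering direction is chosen so that the aldehyde carbon is C-1 by definition.
This places a bromo group at C-9; methyl groups at C-6 and C-7.
Substituent prefixes are cited in alphabetical order (multiplying prefixes like di-/tri- are ignored for ordering).
Assembling the pieces gives 9-bromo-6,7-dimethylnonanal.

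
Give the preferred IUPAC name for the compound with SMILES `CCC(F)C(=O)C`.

Counting along the main chain through the carbonyl gives 5 carbons: the parent is pentane.
The highest-priority functional group is a ketone (C=O on an internal carbon), so the name ends in -one.
Number the chain so that numbering from this end puts the carbonyl group at C-2 rather than C-4.
This places the carbonyl at C-2; a fluoro group at C-3.
Putting it together: 3-fluoropentan-2-one.

3-fluoropentan-2-one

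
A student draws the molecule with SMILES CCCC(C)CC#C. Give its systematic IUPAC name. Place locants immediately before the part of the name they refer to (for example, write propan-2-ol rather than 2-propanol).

The longest carbon chain that includes the multiple bond has 7 carbons, so the parent hydride is heptane.
The chain contains a C≡C triple bond, so the unsaturation ending is -yne.
Choose the numbering such that numbering from this end puts the triple bond at C-1 rather than C-6.
That gives the triple bond between C-1 and C-2; a methyl group at C-4.
Putting it together: 4-methylhept-1-yne.

4-methylhept-1-yne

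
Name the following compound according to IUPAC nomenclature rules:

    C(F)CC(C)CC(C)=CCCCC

The longest carbon chain that includes the multiple bond has 10 carbons, so the parent hydride is decane.
A C=C double bond in the chain gives the infix -ene-.
Choose the numbering such that the substituent locant set {1,3,5} is lower than {6,8,10} at the first point of difference.
That gives the double bond between C-5 and C-6; a fluoro group at C-1; methyl groups at C-3 and C-5.
Prefixes are listed alphabetically: fluoro, methyl.
Putting it together: 1-fluoro-3,5-dimethyldec-5-ene.

1-fluoro-3,5-dimethyldec-5-ene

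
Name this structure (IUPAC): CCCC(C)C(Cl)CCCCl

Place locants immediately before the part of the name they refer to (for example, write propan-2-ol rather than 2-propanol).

The parent chain contains 8 carbons (octane).
Number the chain so that the substituent locant set {1,4,5} is lower than {4,5,8} at the first point of difference.
With this numbering: chloro groups at C-1 and C-4; a methyl group at C-5.
Prefixes are listed alphabetically: chloro, methyl.
The name is 1,4-dichloro-5-methyloctane.

1,4-dichloro-5-methyloctane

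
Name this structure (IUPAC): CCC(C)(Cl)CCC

The longest continuous carbon chain has 6 atoms, so the parent hydride is hexane.
The numbering direction is chosen so that the substituent locant set {3,3} is lower than {4,4} at the first point of difference.
With this numbering: a chloro group at C-3; a methyl group at C-3.
The substituents are ordered alphabetically, ignoring any di-/tri- multipliers.
The name is 3-chloro-3-methylhexane.

3-chloro-3-methylhexane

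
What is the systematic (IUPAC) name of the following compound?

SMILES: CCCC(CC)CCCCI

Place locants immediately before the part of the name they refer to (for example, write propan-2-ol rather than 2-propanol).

5-ethyl-1-iodooctane

The parent chain contains 8 carbons (octane).
Choose the numbering such that the substituent locant set {1,5} is lower than {4,8} at the first point of difference.
That gives an ethyl group at C-5; an iodo group at C-1.
Substituent prefixes are cited in alphabetical order (multiplying prefixes like di-/tri- are ignored for ordering).
The name is 5-ethyl-1-iodooctane.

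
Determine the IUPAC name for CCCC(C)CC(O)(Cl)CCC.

The longest carbon chain that includes the –OH group has 9 carbons, so the parent hydride is nonane.
An alcohol (–OH) is the principal characteristic group, giving the suffix -ol.
The numbering direction is chosen so that numbering from this end puts the hydroxyl group at C-4 rather than C-6.
That gives the hydroxyl at C-4; a chloro group at C-4; a methyl group at C-6.
Prefixes are listed alphabetically: chloro, methyl.
Putting it together: 4-chloro-6-methylnonan-4-ol.

4-chloro-6-methylnonan-4-ol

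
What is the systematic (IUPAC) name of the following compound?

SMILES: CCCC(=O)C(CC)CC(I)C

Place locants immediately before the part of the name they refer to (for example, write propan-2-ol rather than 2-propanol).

The longest carbon chain that includes the carbonyl has 8 carbons, so the parent hydride is octane.
A ketone (C=O on an internal carbon) is the principal characteristic group, giving the suffix -one.
Number the chain so that numbering from this end puts the carbonyl group at C-4 rather than C-5.
With this numbering: the carbonyl at C-4; an ethyl group at C-5; an iodo group at C-7.
Substituent prefixes are cited in alphabetical order (multiplying prefixes like di-/tri- are ignored for ordering).
Assembling the pieces gives 5-ethyl-7-iodooctan-4-one.

5-ethyl-7-iodooctan-4-one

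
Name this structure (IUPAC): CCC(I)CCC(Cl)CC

3-chloro-6-iodooctane

The parent chain contains 8 carbons (octane).
Number the chain so that the locant sets are identical either way, so the alphabetically earlier chloro substituent takes the lower locant (3 rather than 6).
With this numbering: a chloro group at C-3; an iodo group at C-6.
Substituent prefixes are cited in alphabetical order (multiplying prefixes like di-/tri- are ignored for ordering).
Putting it together: 3-chloro-6-iodooctane.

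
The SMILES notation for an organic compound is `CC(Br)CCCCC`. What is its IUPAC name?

The parent chain contains 7 carbons (heptane).
Choose the numbering such that the substituent locant set {2} is lower than {6} at the first point of difference.
That gives a bromo group at C-2.
Assembling the pieces gives 2-bromoheptane.

2-bromoheptane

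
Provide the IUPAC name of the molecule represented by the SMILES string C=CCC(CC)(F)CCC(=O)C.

The longest chain bearing the carbonyl and the multiple bond is 8 carbons long (octane).
The principal characteristic group is a ketone (C=O on an internal carbon), named with the suffix -one.
The chain contains a C=C double bond, so the unsaturation ending is -ene.
Choose the numbering such that numbering from this end puts the carbonyl group at C-2 rather than C-7.
With this numbering: the carbonyl at C-2; the double bond between C-7 and C-8; an ethyl group at C-5; a fluoro group at C-5.
Substituent prefixes are cited in alphabetical order (multiplying prefixes like di-/tri- are ignored for ordering).
Assembling the pieces gives 5-ethyl-5-fluorooct-7-en-2-one.

5-ethyl-5-fluorooct-7-en-2-one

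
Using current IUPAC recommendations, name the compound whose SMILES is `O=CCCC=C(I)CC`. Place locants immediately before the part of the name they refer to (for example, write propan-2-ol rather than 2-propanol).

The longest chain bearing the –CHO group and the multiple bond is 7 carbons long (heptane).
An aldehyde (terminal –CHO) is the principal characteristic group, giving the suffix -al.
A C=C double bond in the chain gives the infix -ene-.
The numbering direction is chosen so that the aldehyde carbon is C-1 by definition.
With this numbering: the double bond between C-4 and C-5; an iodo group at C-5.
Putting it together: 5-iodohept-4-enal.

5-iodohept-4-enal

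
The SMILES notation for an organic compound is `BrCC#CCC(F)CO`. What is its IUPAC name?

6-bromo-2-fluorohex-4-yn-1-ol

The longest carbon chain that includes the –OH group and the multiple bond has 6 carbons, so the parent hydride is hexane.
The highest-priority functional group is an alcohol (–OH), so the name ends in -ol.
There is one C≡C triple bond, indicated by the ending -yne.
Number the chain so that numbering from this end puts the hydroxyl group at C-1 rather than C-6.
This places the hydroxyl at C-1; the triple bond between C-4 and C-5; a bromo group at C-6; a fluoro group at C-2.
Substituent prefixes are cited in alphabetical order (multiplying prefixes like di-/tri- are ignored for ordering).
The name is 6-bromo-2-fluorohex-4-yn-1-ol.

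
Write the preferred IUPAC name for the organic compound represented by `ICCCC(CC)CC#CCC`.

6-ethyl-9-iodonon-3-yne

The longest carbon chain that includes the multiple bond has 9 carbons, so the parent hydride is nonane.
There is one C≡C triple bond, indicated by the ending -yne.
Number the chain so that numbering from this end puts the triple bond at C-3 rather than C-6.
With this numbering: the triple bond between C-3 and C-4; an ethyl group at C-6; an iodo group at C-9.
Substituent prefixes are cited in alphabetical order (multiplying prefixes like di-/tri- are ignored for ordering).
Assembling the pieces gives 6-ethyl-9-iodonon-3-yne.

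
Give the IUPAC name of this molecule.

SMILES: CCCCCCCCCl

1-chlorooctane

The longest continuous carbon chain has 8 atoms, so the parent hydride is octane.
Choose the numbering such that the substituent locant set {1} is lower than {8} at the first point of difference.
With this numbering: a chloro group at C-1.
Assembling the pieces gives 1-chlorooctane.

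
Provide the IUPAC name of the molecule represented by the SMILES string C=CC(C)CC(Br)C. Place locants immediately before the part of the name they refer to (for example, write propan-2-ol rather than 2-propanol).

The longest chain bearing the multiple bond is 6 carbons long (hexane).
A C=C double bond in the chain gives the infix -ene-.
The numbering direction is chosen so that numbering from this end puts the double bond at C-1 rather than C-5.
This places the double bond between C-1 and C-2; a bromo group at C-5; a methyl group at C-3.
Prefixes are listed alphabetically: bromo, methyl.
Putting it together: 5-bromo-3-methylhex-1-ene.

5-bromo-3-methylhex-1-ene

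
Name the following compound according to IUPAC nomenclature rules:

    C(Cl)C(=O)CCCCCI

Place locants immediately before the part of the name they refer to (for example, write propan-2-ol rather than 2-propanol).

Counting along the main chain through the carbonyl gives 7 carbons: the parent is heptane.
A ketone (C=O on an internal carbon) is the principal characteristic group, giving the suffix -one.
The numbering direction is chosen so that numbering from this end puts the carbonyl group at C-2 rather than C-6.
This places the carbonyl at C-2; a chloro group at C-1; an iodo group at C-7.
Prefixes are listed alphabetically: chloro, iodo.
Assembling the pieces gives 1-chloro-7-iodoheptan-2-one.

1-chloro-7-iodoheptan-2-one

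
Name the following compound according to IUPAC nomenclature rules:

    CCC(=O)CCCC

heptan-3-one

The longest carbon chain that includes the carbonyl has 7 carbons, so the parent hydride is heptane.
The principal characteristic group is a ketone (C=O on an internal carbon), named with the suffix -one.
Choose the numbering such that numbering from this end puts the carbonyl group at C-3 rather than C-5.
That gives the carbonyl at C-3.
Assembling the pieces gives heptan-3-one.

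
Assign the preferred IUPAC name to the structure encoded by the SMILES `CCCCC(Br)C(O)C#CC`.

The longest carbon chain that includes the –OH group and the multiple bond has 9 carbons, so the parent hydride is nonane.
An alcohol (–OH) is the principal characteristic group, giving the suffix -ol.
The chain contains a C≡C triple bond, so the unsaturation ending is -yne.
The numbering direction is chosen so that numbering from this end puts the hydroxyl group at C-4 rather than C-6.
This places the hydroxyl at C-4; the triple bond between C-2 and C-3; a bromo group at C-5.
Putting it together: 5-bromonon-2-yn-4-ol.

5-bromonon-2-yn-4-ol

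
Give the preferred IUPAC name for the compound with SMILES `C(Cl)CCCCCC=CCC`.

The longest chain bearing the multiple bond is 10 carbons long (decane).
The chain contains a C=C double bond, so the unsaturation ending is -ene.
Number the chain so that numbering from this end puts the double bond at C-3 rather than C-7.
With this numbering: the double bond between C-3 and C-4; a chloro group at C-10.
Putting it together: 10-chlorodec-3-ene.

10-chlorodec-3-ene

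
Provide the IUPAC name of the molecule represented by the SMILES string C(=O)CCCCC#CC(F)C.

The longest carbon chain that includes the –CHO group and the multiple bond has 9 carbons, so the parent hydride is nonane.
The highest-priority functional group is an aldehyde (terminal –CHO), so the name ends in -al.
There is one C≡C triple bond, indicated by the ending -yne.
Choose the numbering such that the aldehyde carbon is C-1 by definition.
With this numbering: the triple bond between C-6 and C-7; a fluoro group at C-8.
Assembling the pieces gives 8-fluoronon-6-ynal.

8-fluoronon-6-ynal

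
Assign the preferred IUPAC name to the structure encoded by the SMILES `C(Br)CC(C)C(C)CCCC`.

The longest carbon chain is 8 atoms: the parent is octane.
The numbering direction is chosen so that the substituent locant set {1,3,4} is lower than {5,6,8} at the first point of difference.
With this numbering: a bromo group at C-1; methyl groups at C-3 and C-4.
The substituents are ordered alphabetically, ignoring any di-/tri- multipliers.
The name is 1-bromo-3,4-dimethyloctane.

1-bromo-3,4-dimethyloctane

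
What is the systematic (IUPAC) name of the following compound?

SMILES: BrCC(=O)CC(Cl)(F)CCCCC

The longest carbon chain that includes the carbonyl has 9 carbons, so the parent hydride is nonane.
The highest-priority functional group is a ketone (C=O on an internal carbon), so the name ends in -one.
Choose the numbering such that numbering from this end puts the carbonyl group at C-2 rather than C-8.
That gives the carbonyl at C-2; a bromo group at C-1; a chloro group at C-4; a fluoro group at C-4.
Prefixes are listed alphabetically: bromo, chloro, fluoro.
Assembling the pieces gives 1-bromo-4-chloro-4-fluorononan-2-one.

1-bromo-4-chloro-4-fluorononan-2-one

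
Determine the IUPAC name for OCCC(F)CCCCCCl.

The longest carbon chain that includes the –OH group has 8 carbons, so the parent hydride is octane.
An alcohol (–OH) is the principal characteristic group, giving the suffix -ol.
The numbering direction is chosen so that numbering from this end puts the hydroxyl group at C-1 rather than C-8.
With this numbering: the hydroxyl at C-1; a chloro group at C-8; a fluoro group at C-3.
Substituent prefixes are cited in alphabetical order (multiplying prefixes like di-/tri- are ignored for ordering).
Putting it together: 8-chloro-3-fluorooctan-1-ol.

8-chloro-3-fluorooctan-1-ol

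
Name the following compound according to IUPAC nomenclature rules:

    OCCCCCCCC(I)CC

Counting along the main chain through the –OH group gives 10 carbons: the parent is decane.
The highest-priority functional group is an alcohol (–OH), so the name ends in -ol.
Choose the numbering such that numbering from this end puts the hydroxyl group at C-1 rather than C-10.
With this numbering: the hydroxyl at C-1; an iodo group at C-8.
Putting it together: 8-iododecan-1-ol.

8-iododecan-1-ol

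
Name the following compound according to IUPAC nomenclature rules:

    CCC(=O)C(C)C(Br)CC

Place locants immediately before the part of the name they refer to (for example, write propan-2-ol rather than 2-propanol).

5-bromo-4-methylheptan-3-one

Counting along the main chain through the carbonyl gives 7 carbons: the parent is heptane.
The principal characteristic group is a ketone (C=O on an internal carbon), named with the suffix -one.
Choose the numbering such that numbering from this end puts the carbonyl group at C-3 rather than C-5.
That gives the carbonyl at C-3; a bromo group at C-5; a methyl group at C-4.
The substituents are ordered alphabetically, ignoring any di-/tri- multipliers.
The name is 5-bromo-4-methylheptan-3-one.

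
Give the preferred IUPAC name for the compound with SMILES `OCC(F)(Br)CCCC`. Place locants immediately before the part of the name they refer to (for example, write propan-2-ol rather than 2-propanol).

Counting along the main chain through the –OH group gives 6 carbons: the parent is hexane.
The principal characteristic group is an alcohol (–OH), named with the suffix -ol.
Choose the numbering such that numbering from this end puts the hydroxyl group at C-1 rather than C-6.
That gives the hydroxyl at C-1; a bromo group at C-2; a fluoro group at C-2.
Substituent prefixes are cited in alphabetical order (multiplying prefixes like di-/tri- are ignored for ordering).
Putting it together: 2-bromo-2-fluorohexan-1-ol.

2-bromo-2-fluorohexan-1-ol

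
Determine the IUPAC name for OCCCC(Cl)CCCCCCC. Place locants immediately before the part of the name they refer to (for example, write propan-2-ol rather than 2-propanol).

4-chloroundecan-1-ol

The longest carbon chain that includes the –OH group has 11 carbons, so the parent hydride is undecane.
An alcohol (–OH) is the principal characteristic group, giving the suffix -ol.
Number the chain so that numbering from this end puts the hydroxyl group at C-1 rather than C-11.
This places the hydroxyl at C-1; a chloro group at C-4.
Assembling the pieces gives 4-chloroundecan-1-ol.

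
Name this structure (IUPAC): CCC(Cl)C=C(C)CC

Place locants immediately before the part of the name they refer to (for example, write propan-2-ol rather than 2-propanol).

5-chloro-3-methylhept-3-ene

Counting along the main chain through the multiple bond gives 7 carbons: the parent is heptane.
A C=C double bond in the chain gives the infix -ene-.
Number the chain so that numbering from this end puts the double bond at C-3 rather than C-4.
That gives the double bond between C-3 and C-4; a chloro group at C-5; a methyl group at C-3.
Prefixes are listed alphabetically: chloro, methyl.
Assembling the pieces gives 5-chloro-3-methylhept-3-ene.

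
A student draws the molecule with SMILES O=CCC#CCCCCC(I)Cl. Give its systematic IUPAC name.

Counting along the main chain through the –CHO group and the multiple bond gives 9 carbons: the parent is nonane.
The highest-priority functional group is an aldehyde (terminal –CHO), so the name ends in -al.
A C≡C triple bond in the chain gives the infix -yne-.
Choose the numbering such that the aldehyde carbon is C-1 by definition.
That gives the triple bond between C-3 and C-4; a chloro group at C-9; an iodo group at C-9.
Substituent prefixes are cited in alphabetical order (multiplying prefixes like di-/tri- are ignored for ordering).
Assembling the pieces gives 9-chloro-9-iodonon-3-ynal.

9-chloro-9-iodonon-3-ynal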